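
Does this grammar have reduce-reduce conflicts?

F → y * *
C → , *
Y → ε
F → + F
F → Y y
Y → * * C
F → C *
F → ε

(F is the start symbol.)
Augment with F' → F and build the canonical LR(0) collection (I0 = CLOSURE({[F' → . F]}), then GOTO on every symbol after a dot until no new states appear). It has 16 states:
  I0: { [C → . , *], [F → . + F], [F → . C *], [F → . Y y], [F → . y * *], [F → .], [F' → . F], [Y → . * * C], [Y → .] }  — shift, 2 reduces
  I1: { [Y → * . * C] }  — shift
  I2: { [C → . , *], [F → + . F], [F → . + F], [F → . C *], [F → . Y y], [F → . y * *], [F → .], [Y → . * * C], [Y → .] }  — shift, 2 reduces
  I3: { [C → , . *] }  — shift
  I4: { [F → C . *] }  — shift
  I5: { [F' → F .] }  — accept
  I6: { [F → Y . y] }  — shift
  I7: { [F → y . * *] }  — shift
  I8: { [F → y * . *] }  — shift
  I9: { [F → y * * .] }  — reduce
  I10: { [F → Y y .] }  — reduce
  I11: { [F → C * .] }  — reduce
  I12: { [C → , * .] }  — reduce
  I13: { [F → + F .] }  — reduce
  I14: { [C → . , *], [Y → * * . C] }  — shift
  I15: { [Y → * * C .] }  — reduce

I0 contains complete items [F → .], [Y → .] — reduce-reduce conflict.
I2 contains complete items [F → .], [Y → .] — reduce-reduce conflict.

Answer: Yes — I0: [F → .] vs [Y → .]; I2: [F → .] vs [Y → .]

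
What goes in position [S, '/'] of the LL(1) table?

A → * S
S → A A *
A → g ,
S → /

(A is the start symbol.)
S → /

To find M[S, '/'], we find productions for S where '/' is in the predict set (PREDICT(N → α) = (FIRST(α) \ {ε}) ∪ (FOLLOW(N) if α ⇒* ε)).

Relevant sets:
  FIRST(A) = { '*', 'g' }

S → A A *: PREDICT = { '*', 'g' }
S → /: PREDICT = { '/' }
  '/' is in predict set, so this production goes in M[S, '/']

M[S, '/'] = S → /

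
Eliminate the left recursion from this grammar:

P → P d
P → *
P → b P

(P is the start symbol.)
P → * P'
P → b P P'
P' → d P'
P' → ε

P is directly left-recursive. The standard transformation for
  A → A α₁ | ... | A α_m | β₁ | ... | β_n
is
  A  → β₁ A' | ... | β_n A'
  A' → α₁ A' | ... | α_m A' | ε

P → * becomes P → * P'
P → b P becomes P → b P P'
P → P d becomes P' → d P'
Add P' → ε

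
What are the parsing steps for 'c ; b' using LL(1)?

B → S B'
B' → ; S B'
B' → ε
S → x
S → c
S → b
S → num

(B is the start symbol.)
LL(1) parsing maintains a stack (initially the start symbol over $) and the input. At each step: if the stack top is a terminal, match it against the current input token; if it is a non-terminal N, replace it with the RHS of M[N, lookahead] (the unique production whose predict set contains the lookahead).

Stack is shown with the top on the left.

Stack     Input    Action
-------------------------
B $       c ; b $  output B → S B'
S B' $    c ; b $  output S → c
c B' $    c ; b $  match 'c'
B' $      ; b $    output B' → ; S B'
; S B' $  ; b $    match ';'
S B' $    b $      output S → b
b B' $    b $      match 'b'
B' $      $        output B' → ε
$         $        accept

The string is accepted.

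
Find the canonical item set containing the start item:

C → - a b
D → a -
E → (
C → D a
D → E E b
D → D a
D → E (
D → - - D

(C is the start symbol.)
{ [C → . - a b], [C → . D a], [C' → . C], [D → . - - D], [D → . D a], [D → . E (], [D → . E E b], [D → . a -], [E → . (] }

First, augment the grammar with C' → C
I₀ = CLOSURE({ [C' → . C] }):
  [C' → . C] has the dot before C: add [C → . - a b], [C → . D a]
  [C → . D a] has the dot before D: add [D → . a -], [D → . E E b], [D → . D a], [D → . E (], [D → . - - D]
  [D → . E E b] has the dot before E: add [E → . (]
No further items can be added.

I₀ = { [C → . - a b], [C → . D a], [C' → . C], [D → . - - D], [D → . D a], [D → . E (], [D → . E E b], [D → . a -], [E → . (] }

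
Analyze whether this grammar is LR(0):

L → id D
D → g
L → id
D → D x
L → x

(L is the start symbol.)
No. Shift-reduce conflict between [L → id .] and [D → . g]

Augment with L' → L and build the canonical LR(0) collection (I0 = CLOSURE({[L' → . L]}), then GOTO on every symbol after a dot until no new states appear). It has 7 states:
  I0: { [L → . id D], [L → . id], [L → . x], [L' → . L] }  — shift
  I1: { [L' → L .] }  — accept
  I2: { [D → . D x], [D → . g], [L → id . D], [L → id .] }  — shift, reduce
  I3: { [L → x .] }  — reduce
  I4: { [D → D . x], [L → id D .] }  — shift, reduce
  I5: { [D → g .] }  — reduce
  I6: { [D → D x .] }  — reduce

Conflict in state I2:
  Shift-reduce conflict between [L → id .] and [D → . g]
So the grammar is NOT LR(0).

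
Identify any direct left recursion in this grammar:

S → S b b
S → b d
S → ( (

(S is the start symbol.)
Direct left recursion occurs when N → N α for some non-terminal N (the right-hand side begins with the left-hand side itself).

S → S b b: LEFT RECURSIVE (starts with S)
S → b d: starts with b
S → ( (: starts with '('

The grammar has direct left recursion on: S.

Answer: Yes, S is left-recursive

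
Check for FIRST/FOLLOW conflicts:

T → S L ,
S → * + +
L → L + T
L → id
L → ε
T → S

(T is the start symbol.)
Nullable non-terminals: L.
FIRST sets used below: FIRST(L) = { '+', 'id', ε }

L: nullable alternative(s) L → ε; FOLLOW(L) = { '+', ',' }
  L → L + T: FIRST \ {ε} = { '+', 'id' } — overlaps FOLLOW(L) on { '+' }: CONFLICT
  L → id: FIRST \ {ε} = { 'id' } — disjoint from FOLLOW(L)
  L → ε: FIRST \ {ε} = { } — this is the only nullable alternative, skip

S, T have no nullable alternative, so no FIRST/FOLLOW check is needed there.

So the grammar has 1 FIRST/FOLLOW conflict (marked CONFLICT above).

Answer: Yes. L → L '+' T with FOLLOW(L) on { '+' }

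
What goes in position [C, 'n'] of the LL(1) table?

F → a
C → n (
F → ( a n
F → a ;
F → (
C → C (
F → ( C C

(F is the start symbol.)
C → n (, C → C (

To find M[C, 'n'], we find productions for C where 'n' is in the predict set (PREDICT(N → α) = (FIRST(α) \ {ε}) ∪ (FOLLOW(N) if α ⇒* ε)).

Relevant sets:
  FIRST(C) = { 'n' }

C → n (: PREDICT = { 'n' }
  'n' is in predict set, so this production goes in M[C, 'n']
C → C (: PREDICT = { 'n' }
  'n' is in predict set, so this production goes in M[C, 'n']

M[C, 'n'] = C → n (, C → C (  (a multiply-defined cell — the grammar is not LL(1))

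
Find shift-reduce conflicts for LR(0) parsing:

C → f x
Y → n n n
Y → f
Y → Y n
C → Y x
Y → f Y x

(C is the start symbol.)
Augment with C' → C and build the canonical LR(0) collection (I0 = CLOSURE({[C' → . C]}), then GOTO on every symbol after a dot until no new states appear). It has 13 states:
  I0: { [C → . Y x], [C → . f x], [C' → . C], [Y → . Y n], [Y → . f Y x], [Y → . f], [Y → . n n n] }  — shift
  I1: { [C' → C .] }  — accept
  I2: { [C → Y . x], [Y → Y . n] }  — shift
  I3: { [C → f . x], [Y → . Y n], [Y → . f Y x], [Y → . f], [Y → . n n n], [Y → f . Y x], [Y → f .] }  — shift, reduce
  I4: { [Y → n . n n] }  — shift
  I5: { [Y → n n . n] }  — shift
  I6: { [Y → n n n .] }  — reduce
  I7: { [Y → Y . n], [Y → f Y . x] }  — shift
  I8: { [Y → . Y n], [Y → . f Y x], [Y → . f], [Y → . n n n], [Y → f . Y x], [Y → f .] }  — shift, reduce
  I9: { [C → f x .] }  — reduce
  I10: { [Y → Y n .] }  — reduce
  I11: { [Y → f Y x .] }  — reduce
  I12: { [C → Y x .] }  — reduce

I3 contains reduce item [Y → f .] and shift items [C → f . x], [Y → . f], [Y → . f Y x], [Y → . n n n] — shift-reduce conflict.
I8 contains reduce item [Y → f .] and shift items [Y → . f], [Y → . f Y x], [Y → . n n n] — shift-reduce conflict.

Answer: Yes — I3: [Y → f .] vs [C → f . x]; I8: [Y → f .] vs [Y → . f]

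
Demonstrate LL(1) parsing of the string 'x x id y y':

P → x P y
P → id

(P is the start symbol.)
LL(1) parsing maintains a stack (initially the start symbol over $) and the input. At each step: if the stack top is a terminal, match it against the current input token; if it is a non-terminal N, replace it with the RHS of M[N, lookahead] (the unique production whose predict set contains the lookahead).

Stack is shown with the top on the left.

Stack      Input         Action
-------------------------------
P $        x x id y y $  output P → x P y
x P y $    x x id y y $  match 'x'
P y $      x id y y $    output P → x P y
x P y y $  x id y y $    match 'x'
P y y $    id y y $      output P → id
id y y $   id y y $      match 'id'
y y $      y y $         match 'y'
y $        y $           match 'y'
$          $             accept

The string is accepted.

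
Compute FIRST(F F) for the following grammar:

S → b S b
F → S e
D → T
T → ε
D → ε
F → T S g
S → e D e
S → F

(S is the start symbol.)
FIRST sets of the non-terminals involved (from the grammar, by fixed-point iteration):
  FIRST(F) = { 'b', 'e' }

To compute FIRST(F F), process the symbols left to right:
Symbol F is a non-terminal. Add FIRST(F) \ {ε} = { 'b', 'e' }
F is not nullable (ε ∉ FIRST(F)), so stop here.
FIRST(F F) = { 'b', 'e' }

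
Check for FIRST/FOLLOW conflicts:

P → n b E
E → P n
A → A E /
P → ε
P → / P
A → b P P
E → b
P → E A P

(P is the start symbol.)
Yes. P → n b E with FOLLOW(P) on { 'n' }; P → '/' P with FOLLOW(P) on { '/' }; P → E A P with FOLLOW(P) on { '/', 'b', 'n' }

Nullable non-terminals: P.
FIRST sets used below: FIRST(E) = { '/', 'b', 'n' }

P: nullable alternative(s) P → ε; FOLLOW(P) = { $, '/', 'b', 'n' }
  P → n b E: FIRST \ {ε} = { 'n' } — overlaps FOLLOW(P) on { 'n' }: CONFLICT
  P → ε: FIRST \ {ε} = { } — this is the only nullable alternative, skip
  P → / P: FIRST \ {ε} = { '/' } — overlaps FOLLOW(P) on { '/' }: CONFLICT
  P → E A P: FIRST \ {ε} = { '/', 'b', 'n' } — overlaps FOLLOW(P) on { '/', 'b', 'n' }: CONFLICT

A, E have no nullable alternative, so no FIRST/FOLLOW check is needed there.

So the grammar has 3 FIRST/FOLLOW conflicts (marked CONFLICT above).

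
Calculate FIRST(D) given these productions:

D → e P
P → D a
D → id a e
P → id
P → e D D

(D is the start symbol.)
To compute FIRST(D), examine every production with D on the left-hand side, reading each right-hand side left to right until a non-nullable symbol is reached.

From D → e P:
  - e is a terminal: add 'e' and stop
From D → id a e:
  - id is a terminal: add 'id' and stop

Collecting: FIRST(D) = { 'e', 'id' }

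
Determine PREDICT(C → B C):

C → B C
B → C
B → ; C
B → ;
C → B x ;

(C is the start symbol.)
PREDICT(C → B C) = (FIRST(RHS) \ {ε}) ∪ (FOLLOW(C) if ε ∈ FIRST(RHS), i.e. RHS ⇒* ε)
FIRST(B) = { ';' }
FIRST(B C) = { ';' }
ε ∉ FIRST(B C), so FOLLOW(C) is not added.
PREDICT(C → B C) = { ';' }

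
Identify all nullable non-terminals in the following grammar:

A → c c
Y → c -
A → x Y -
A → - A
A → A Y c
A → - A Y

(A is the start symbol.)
A non-terminal is nullable if it can derive ε (the empty string): either it has an ε-production, or it has a production whose right-hand side consists entirely of nullable non-terminals.

There are no ε-productions, so no non-terminal can derive ε.
No non-terminals are nullable.

Answer: None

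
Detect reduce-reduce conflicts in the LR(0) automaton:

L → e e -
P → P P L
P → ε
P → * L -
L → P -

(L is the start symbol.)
A reduce-reduce conflict occurs when an LR(0) state has two complete items [A → α .] and [B → β .] — both call for a reduction, and with no lookahead the parser cannot choose between them.

Augment with L' → L and build the canonical LR(0) collection (I0 = CLOSURE({[L' → . L]}), then GOTO on every symbol after a dot until no new states appear). It has 13 states:
  I0: { [L → . P -], [L → . e e -], [L' → . L], [P → . * L -], [P → . P P L], [P → .] }  — shift, reduce
  I1: { [L → . P -], [L → . e e -], [P → * . L -], [P → . * L -], [P → . P P L], [P → .] }  — shift, reduce
  I2: { [L' → L .] }  — accept
  I3: { [L → P . -], [P → . * L -], [P → . P P L], [P → .], [P → P . P L] }  — shift, reduce
  I4: { [L → e . e -] }  — shift
  I5: { [L → e e . -] }  — shift
  I6: { [L → e e - .] }  — reduce
  I7: { [L → P - .] }  — reduce
  I8: { [L → . P -], [L → . e e -], [P → . * L -], [P → . P P L], [P → .], [P → P . P L], [P → P P . L] }  — shift, reduce
  I9: { [P → P P L .] }  — reduce
  I10: { [L → . P -], [L → . e e -], [L → P . -], [P → . * L -], [P → . P P L], [P → .], [P → P . P L], [P → P P . L] }  — shift, reduce
  I11: { [P → * L . -] }  — shift
  I12: { [P → * L - .] }  — reduce

No state contains more than one complete item.

Answer: No reduce-reduce conflicts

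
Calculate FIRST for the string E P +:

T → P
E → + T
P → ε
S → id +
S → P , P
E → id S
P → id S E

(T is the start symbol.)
FIRST sets of the non-terminals involved (from the grammar, by fixed-point iteration):
  FIRST(E) = { '+', 'id' }

To compute FIRST(E P +), process the symbols left to right:
Symbol E is a non-terminal. Add FIRST(E) \ {ε} = { '+', 'id' }
E is not nullable (ε ∉ FIRST(E)), so stop here.
FIRST(E P +) = { '+', 'id' }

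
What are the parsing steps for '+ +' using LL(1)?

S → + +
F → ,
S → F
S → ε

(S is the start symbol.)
LL(1) parsing maintains a stack (initially the start symbol over $) and the input. At each step: if the stack top is a terminal, match it against the current input token; if it is a non-terminal N, replace it with the RHS of M[N, lookahead] (the unique production whose predict set contains the lookahead).

Stack is shown with the top on the left.

Stack  Input  Action
--------------------
S $    + + $  output S → + +
+ + $  + + $  match '+'
+ $    + $    match '+'
$      $      accept

The string is accepted.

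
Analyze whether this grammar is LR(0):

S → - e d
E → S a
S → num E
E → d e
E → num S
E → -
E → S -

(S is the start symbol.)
No. Shift-reduce conflict between [E → - .] and [S → - . e d]

Augment with S' → S and build the canonical LR(0) collection (I0 = CLOSURE({[S' → . S]}), then GOTO on every symbol after a dot until no new states appear). It has 15 states:
  I0: { [S → . - e d], [S → . num E], [S' → . S] }  — shift
  I1: { [S → - . e d] }  — shift
  I2: { [S' → S .] }  — accept
  I3: { [E → . -], [E → . S -], [E → . S a], [E → . d e], [E → . num S], [S → . - e d], [S → . num E], [S → num . E] }  — shift
  I4: { [E → - .], [S → - . e d] }  — shift, reduce
  I5: { [S → num E .] }  — reduce
  I6: { [E → S . -], [E → S . a] }  — shift
  I7: { [E → d . e] }  — shift
  I8: { [E → . -], [E → . S -], [E → . S a], [E → . d e], [E → . num S], [E → num . S], [S → . - e d], [S → . num E], [S → num . E] }  — shift
  I9: { [E → S . -], [E → S . a], [E → num S .] }  — shift, reduce
  I10: { [E → S - .] }  — reduce
  I11: { [E → S a .] }  — reduce
  I12: { [E → d e .] }  — reduce
  I13: { [S → - e . d] }  — shift
  I14: { [S → - e d .] }  — reduce

Conflict in state I4:
  Shift-reduce conflict between [E → - .] and [S → - . e d]
So the grammar is NOT LR(0).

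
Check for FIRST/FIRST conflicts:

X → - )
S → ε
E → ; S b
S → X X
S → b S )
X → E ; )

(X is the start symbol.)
No FIRST/FIRST conflicts.

A FIRST/FIRST conflict occurs when two productions N → α and N → β for the same non-terminal have FIRST(α) ∩ FIRST(β) ≠ ∅ (with ε ∈ FIRST of a nullable right-hand side, so two nullable alternatives also conflict).

FIRST sets of the non-terminals at (or reachable through a nullable prefix from) the front of some alternative:
  FIRST(E) = { ';' }
  FIRST(X) = { '-', ';' }

Productions for X:
  X → - ): FIRST = { '-' }
  X → E ; ): FIRST = { ';' }
Productions for S:
  S → ε: FIRST = { ε }
  S → X X: FIRST = { '-', ';' }
  S → b S ): FIRST = { 'b' }
E has only one production, so no FIRST/FIRST conflict is possible there.

All alternatives of each non-terminal have pairwise disjoint FIRST sets.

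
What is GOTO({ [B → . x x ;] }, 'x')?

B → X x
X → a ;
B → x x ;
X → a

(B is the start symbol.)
{ [B → x . x ;] }

GOTO(I, 'x') = CLOSURE({ [A → αX.β] : [A → α.Xβ] ∈ I, X = 'x' })

Items with dot before 'x', with the dot advanced:
  [B → . x x ;] → [B → x . x ;]
Closure adds nothing (no advanced item has the dot before a non-terminal).

GOTO = { [B → x . x ;] }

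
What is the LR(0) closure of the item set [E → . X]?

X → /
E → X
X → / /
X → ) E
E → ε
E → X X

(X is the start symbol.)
{ [E → . X], [X → . ) E], [X → . / /], [X → . /] }

To compute CLOSURE, for each item [A → α.Bβ] where B is a non-terminal, add [B → .γ] for all productions B → γ; repeat for the newly added items until nothing changes.

Start with: [E → . X]
  [E → . X] has the dot before X: add [X → . /], [X → . / /], [X → . ) E]
No further items can be added.

CLOSURE = { [E → . X], [X → . ) E], [X → . / /], [X → . /] }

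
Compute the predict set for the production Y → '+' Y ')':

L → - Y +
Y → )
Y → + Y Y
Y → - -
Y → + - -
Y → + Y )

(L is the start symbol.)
PREDICT(Y → '+' Y ')') = (FIRST(RHS) \ {ε}) ∪ (FOLLOW(Y) if ε ∈ FIRST(RHS), i.e. RHS ⇒* ε)
FIRST('+' Y ')') = { '+' }
ε ∉ FIRST('+' Y ')'), so FOLLOW(Y) is not added.
PREDICT(Y → '+' Y ')') = { '+' }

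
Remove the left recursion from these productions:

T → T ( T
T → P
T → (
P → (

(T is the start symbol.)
T → P T'
T → ( T'
T' → ( T T'
T' → ε
P → (

T is directly left-recursive. The standard transformation for
  A → A α₁ | ... | A α_m | β₁ | ... | β_n
is
  A  → β₁ A' | ... | β_n A'
  A' → α₁ A' | ... | α_m A' | ε

T → P becomes T → P T'
T → ( becomes T → ( T'
T → T ( T becomes T' → ( T T'
Add T' → ε

Productions for other non-terminals are unchanged:
  P → (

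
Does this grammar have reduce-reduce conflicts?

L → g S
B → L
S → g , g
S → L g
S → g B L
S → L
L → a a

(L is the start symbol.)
Yes — I9: [B → L .] vs [S → L .]

A reduce-reduce conflict occurs when an LR(0) state has two complete items [A → α .] and [B → β .] — both call for a reduction, and with no lookahead the parser cannot choose between them.

Augment with L' → L and build the canonical LR(0) collection (I0 = CLOSURE({[L' → . L]}), then GOTO on every symbol after a dot until no new states appear). It has 14 states:
  I0: { [L → . a a], [L → . g S], [L' → . L] }  — shift
  I1: { [L' → L .] }  — accept
  I2: { [L → a . a] }  — shift
  I3: { [L → . a a], [L → . g S], [L → g . S], [S → . L g], [S → . L], [S → . g , g], [S → . g B L] }  — shift
  I4: { [S → L . g], [S → L .] }  — shift, reduce
  I5: { [L → g S .] }  — reduce
  I6: { [B → . L], [L → . a a], [L → . g S], [L → g . S], [S → . L g], [S → . L], [S → . g , g], [S → . g B L], [S → g . , g], [S → g . B L] }  — shift
  I7: { [S → g , . g] }  — shift
  I8: { [L → . a a], [L → . g S], [S → g B . L] }  — shift
  I9: { [B → L .], [S → L . g], [S → L .] }  — shift, 2 reduces
  I10: { [S → L g .] }  — reduce
  I11: { [S → g B L .] }  — reduce
  I12: { [S → g , g .] }  — reduce
  I13: { [L → a a .] }  — reduce

I9 contains complete items [B → L .], [S → L .] — reduce-reduce conflict.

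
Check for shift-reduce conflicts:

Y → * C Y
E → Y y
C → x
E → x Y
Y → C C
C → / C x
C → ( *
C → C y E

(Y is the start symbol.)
A shift-reduce conflict occurs when an LR(0) state has both:
  - a complete (reduce) item [A → α .] (dot at the end), and
  - a shift item [B → β . c γ] (dot before a terminal).

Augment with Y' → Y and build the canonical LR(0) collection (I0 = CLOSURE({[Y' → . Y]}), then GOTO on every symbol after a dot until no new states appear). It has 19 states:
  I0: { [C → . ( *], [C → . / C x], [C → . C y E], [C → . x], [Y → . * C Y], [Y → . C C], [Y' → . Y] }  — shift
  I1: { [C → ( . *] }  — shift
  I2: { [C → . ( *], [C → . / C x], [C → . C y E], [C → . x], [Y → * . C Y] }  — shift
  I3: { [C → . ( *], [C → . / C x], [C → . C y E], [C → . x], [C → / . C x] }  — shift
  I4: { [C → . ( *], [C → . / C x], [C → . C y E], [C → . x], [C → C . y E], [Y → C . C] }  — shift
  I5: { [Y' → Y .] }  — accept
  I6: { [C → x .] }  — reduce
  I7: { [C → C . y E], [Y → C C .] }  — shift, reduce
  I8: { [C → . ( *], [C → . / C x], [C → . C y E], [C → . x], [C → C y . E], [E → . Y y], [E → . x Y], [Y → . * C Y], [Y → . C C] }  — shift
  I9: { [C → C y E .] }  — reduce
  I10: { [E → Y . y] }  — shift
  I11: { [C → . ( *], [C → . / C x], [C → . C y E], [C → . x], [C → x .], [E → x . Y], [Y → . * C Y], [Y → . C C] }  — shift, reduce
  I12: { [E → x Y .] }  — reduce
  I13: { [E → Y y .] }  — reduce
  I14: { [C → / C . x], [C → C . y E] }  — shift
  I15: { [C → / C x .] }  — reduce
  I16: { [C → . ( *], [C → . / C x], [C → . C y E], [C → . x], [C → C . y E], [Y → * C . Y], [Y → . * C Y], [Y → . C C] }  — shift
  I17: { [Y → * C Y .] }  — reduce
  I18: { [C → ( * .] }  — reduce

I7 contains reduce item [Y → C C .] and shift item [C → C . y E] — shift-reduce conflict.
I11 contains reduce item [C → x .] and shift items [C → . ( *], [C → . / C x], [C → . x], [Y → . * C Y] — shift-reduce conflict.

Answer: Yes — I7: [Y → C C .] vs [C → C . y E]; I11: [C → x .] vs [C → . ( *]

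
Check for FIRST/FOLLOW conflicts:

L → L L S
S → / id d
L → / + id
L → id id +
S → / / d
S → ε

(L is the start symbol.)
Yes. S → '/' id d with FOLLOW(S) on { '/' }; S → '/' '/' d with FOLLOW(S) on { '/' }

A FIRST/FOLLOW conflict occurs when a non-terminal N has a nullable alternative N → β (β ⇒* ε) and another alternative N → α with FIRST(α) ∩ FOLLOW(N) ≠ ∅: on such a lookahead the parser cannot decide between expanding α and letting N vanish via β.

Nullable non-terminals: S.

S: nullable alternative(s) S → ε; FOLLOW(S) = { $, '/', 'id' }
  S → / id d: FIRST \ {ε} = { '/' } — overlaps FOLLOW(S) on { '/' }: CONFLICT
  S → / / d: FIRST \ {ε} = { '/' } — overlaps FOLLOW(S) on { '/' }: CONFLICT
  S → ε: FIRST \ {ε} = { } — this is the only nullable alternative, skip

L has no nullable alternative, so no FIRST/FOLLOW check is needed there.

So the grammar has 2 FIRST/FOLLOW conflicts (marked CONFLICT above).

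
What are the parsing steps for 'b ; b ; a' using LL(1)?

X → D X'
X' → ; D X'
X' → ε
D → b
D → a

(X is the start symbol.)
Stack is shown with the top on the left.

Stack     Input        Action
-----------------------------
X $       b ; b ; a $  output X → D X'
D X' $    b ; b ; a $  output D → b
b X' $    b ; b ; a $  match 'b'
X' $      ; b ; a $    output X' → ; D X'
; D X' $  ; b ; a $    match ';'
D X' $    b ; a $      output D → b
b X' $    b ; a $      match 'b'
X' $      ; a $        output X' → ; D X'
; D X' $  ; a $        match ';'
D X' $    a $          output D → a
a X' $    a $          match 'a'
X' $      $            output X' → ε
$         $            accept

The string is accepted.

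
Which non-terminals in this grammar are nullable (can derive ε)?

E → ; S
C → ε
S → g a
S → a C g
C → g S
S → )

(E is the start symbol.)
{ 'C' }

ε-productions: C → ε
So C is immediately nullable.
No further non-terminal can be added: every production for the remaining non-terminals contains a terminal or a non-nullable non-terminal.
Nullable = { 'C' }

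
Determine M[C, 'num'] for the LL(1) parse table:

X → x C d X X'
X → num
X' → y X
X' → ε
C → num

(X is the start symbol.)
To find M[C, 'num'], we find productions for C where 'num' is in the predict set (PREDICT(N → α) = (FIRST(α) \ {ε}) ∪ (FOLLOW(N) if α ⇒* ε)).

C → num: PREDICT = { 'num' }
  'num' is in predict set, so this production goes in M[C, 'num']

M[C, 'num'] = C → num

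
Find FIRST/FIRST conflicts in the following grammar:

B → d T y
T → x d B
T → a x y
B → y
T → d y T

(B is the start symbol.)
Productions for B:
  B → d T y: FIRST = { 'd' }
  B → y: FIRST = { 'y' }
Productions for T:
  T → x d B: FIRST = { 'x' }
  T → a x y: FIRST = { 'a' }
  T → d y T: FIRST = { 'd' }

All alternatives of each non-terminal have pairwise disjoint FIRST sets.

Answer: No FIRST/FIRST conflicts.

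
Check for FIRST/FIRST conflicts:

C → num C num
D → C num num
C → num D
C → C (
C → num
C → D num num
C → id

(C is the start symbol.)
FIRST sets of the non-terminals at (or reachable through a nullable prefix from) the front of some alternative:
  FIRST(C) = { 'id', 'num' }
  FIRST(D) = { 'id', 'num' }

Productions for C:
  C → num C num: FIRST = { 'num' }
  C → num D: FIRST = { 'num' }
  C → C (: FIRST = { 'id', 'num' }
  C → num: FIRST = { 'num' }
  C → D num num: FIRST = { 'id', 'num' }
  C → id: FIRST = { 'id' }
D has only one production, so no FIRST/FIRST conflict is possible there.

Conflict for C: C → num C num and C → num D
  Overlap: { 'num' }
Conflict for C: C → num C num and C → C (
  Overlap: { 'num' }
Conflict for C: C → num C num and C → num
  Overlap: { 'num' }
Conflict for C: C → num C num and C → D num num
  Overlap: { 'num' }
Conflict for C: C → num D and C → C (
  Overlap: { 'num' }
Conflict for C: C → num D and C → num
  Overlap: { 'num' }
Conflict for C: C → num D and C → D num num
  Overlap: { 'num' }
Conflict for C: C → C ( and C → num
  Overlap: { 'num' }
Conflict for C: C → C ( and C → D num num
  Overlap: { 'id', 'num' }
Conflict for C: C → C ( and C → id
  Overlap: { 'id' }
Conflict for C: C → num and C → D num num
  Overlap: { 'num' }
Conflict for C: C → D num num and C → id
  Overlap: { 'id' }

Answer: Yes. C → num C num / C → num D on { 'num' }; C → num C num / C → C '(' on { 'num' }; C → num C num / C → num on { 'num' }; C → num C num / C → D num num on { 'num' }; C → num D / C → C '(' on { 'num' }; C → num D / C → num on { 'num' }; C → num D / C → D num num on { 'num' }; C → C '(' / C → num on { 'num' }; C → C '(' / C → D num num on { 'id', 'num' }; C → C '(' / C → id on { 'id' }; C → num / C → D num num on { 'num' }; C → D num num / C → id on { 'id' }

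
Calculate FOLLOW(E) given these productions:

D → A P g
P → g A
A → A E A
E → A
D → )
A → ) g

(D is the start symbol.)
In A → A E A: E is followed by A, add FIRST(A) \ {ε} = { ')' }

Taking the union: FOLLOW(E) = { ')' }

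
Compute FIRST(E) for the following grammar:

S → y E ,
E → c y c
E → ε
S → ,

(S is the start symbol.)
{ 'c', ε }

From E → c y c:
  - c is a terminal: add 'c' and stop
From E → ε:
  - ε-production, so ε ∈ FIRST(E)

Collecting: FIRST(E) = { 'c', ε }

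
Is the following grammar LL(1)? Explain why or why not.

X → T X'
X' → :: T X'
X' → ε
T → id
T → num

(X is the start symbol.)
A grammar is LL(1) if for each non-terminal N with multiple productions, the predict sets of those productions are pairwise disjoint, where PREDICT(N → α) = (FIRST(α) \ {ε}) ∪ (FOLLOW(N) if α ⇒* ε).

Relevant sets:
  FOLLOW(X') = { $ }

For X':
  PREDICT(X' → :: T X') = { '::' }
  PREDICT(X' → ε) = { $ }
For T:
  PREDICT(T → id) = { 'id' }
  PREDICT(T → num) = { 'num' }
X has a single production, so nothing to check there.

All predict sets are disjoint. The grammar IS LL(1).

Answer: Yes, the grammar is LL(1).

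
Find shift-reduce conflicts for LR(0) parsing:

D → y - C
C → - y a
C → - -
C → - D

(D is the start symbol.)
No shift-reduce conflicts

A shift-reduce conflict occurs when an LR(0) state has both:
  - a complete (reduce) item [A → α .] (dot at the end), and
  - a shift item [B → β . c γ] (dot before a terminal).

Augment with D' → D and build the canonical LR(0) collection (I0 = CLOSURE({[D' → . D]}), then GOTO on every symbol after a dot until no new states appear). It has 10 states:
  I0: { [D → . y - C], [D' → . D] }  — shift
  I1: { [D' → D .] }  — accept
  I2: { [D → y . - C] }  — shift
  I3: { [C → . - -], [C → . - D], [C → . - y a], [D → y - . C] }  — shift
  I4: { [C → - . -], [C → - . D], [C → - . y a], [D → . y - C] }  — shift
  I5: { [D → y - C .] }  — reduce
  I6: { [C → - - .] }  — reduce
  I7: { [C → - D .] }  — reduce
  I8: { [C → - y . a], [D → y . - C] }  — shift
  I9: { [C → - y a .] }  — reduce

No state contains both a complete item and a shift item.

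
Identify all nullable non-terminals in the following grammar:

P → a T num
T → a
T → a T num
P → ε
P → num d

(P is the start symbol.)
A non-terminal is nullable if it can derive ε (the empty string): either it has an ε-production, or it has a production whose right-hand side consists entirely of nullable non-terminals.

ε-productions: P → ε
So P is immediately nullable.
No further non-terminal can be added: every production for the remaining non-terminals contains a terminal or a non-nullable non-terminal.
Nullable = { 'P' }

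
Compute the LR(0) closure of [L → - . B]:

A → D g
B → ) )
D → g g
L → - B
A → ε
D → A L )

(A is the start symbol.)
To compute CLOSURE, for each item [A → α.Bβ] where B is a non-terminal, add [B → .γ] for all productions B → γ; repeat for the newly added items until nothing changes.

Start with: [L → - . B]
  [L → - . B] has the dot before B: add [B → . ) )]
No further items can be added.

CLOSURE = { [B → . ) )], [L → - . B] }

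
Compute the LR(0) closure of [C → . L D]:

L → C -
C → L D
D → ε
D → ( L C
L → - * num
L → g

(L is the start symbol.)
To compute CLOSURE, for each item [A → α.Bβ] where B is a non-terminal, add [B → .γ] for all productions B → γ; repeat for the newly added items until nothing changes.

Start with: [C → . L D]
  [C → . L D] has the dot before L: add [L → . C -], [L → . - * num], [L → . g]
  [L → . C -] has the dot before C: all C-items already present
No further items can be added.

CLOSURE = { [C → . L D], [L → . - * num], [L → . C -], [L → . g] }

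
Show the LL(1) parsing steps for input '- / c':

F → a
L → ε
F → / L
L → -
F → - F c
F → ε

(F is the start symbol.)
Stack is shown with the top on the left.

Stack    Input    Action
------------------------
F $      - / c $  output F → - F c
- F c $  - / c $  match '-'
F c $    / c $    output F → / L
/ L c $  / c $    match '/'
L c $    c $      output L → ε
c $      c $      match 'c'
$        $        accept

The string is accepted.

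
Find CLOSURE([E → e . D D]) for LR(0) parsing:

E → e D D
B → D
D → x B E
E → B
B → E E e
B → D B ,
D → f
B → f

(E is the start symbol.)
{ [D → . f], [D → . x B E], [E → e . D D] }

To compute CLOSURE, for each item [A → α.Bβ] where B is a non-terminal, add [B → .γ] for all productions B → γ; repeat for the newly added items until nothing changes.

Start with: [E → e . D D]
  [E → e . D D] has the dot before D: add [D → . x B E], [D → . f]
No further items can be added.

CLOSURE = { [D → . f], [D → . x B E], [E → e . D D] }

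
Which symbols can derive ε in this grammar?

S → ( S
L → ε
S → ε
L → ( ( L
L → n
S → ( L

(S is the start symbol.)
ε-productions: L → ε, S → ε
So L, S are immediately nullable.
Every non-terminal is now nullable.
Nullable = { 'L', 'S' }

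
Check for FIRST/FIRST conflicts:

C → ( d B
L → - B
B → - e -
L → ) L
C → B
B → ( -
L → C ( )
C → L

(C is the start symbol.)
Yes. C → '(' d B / C → B on { '(' }; C → '(' d B / C → L on { '(' }; C → B / C → L on { '(', '-' }; L → '-' B / L → C '(' ')' on { '-' }; L → ')' L / L → C '(' ')' on { ')' }

FIRST sets of the non-terminals at (or reachable through a nullable prefix from) the front of some alternative:
  FIRST(B) = { '(', '-' }
  FIRST(L) = { '(', ')', '-' }
  FIRST(C) = { '(', ')', '-' }

Productions for C:
  C → ( d B: FIRST = { '(' }
  C → B: FIRST = { '(', '-' }
  C → L: FIRST = { '(', ')', '-' }
Productions for L:
  L → - B: FIRST = { '-' }
  L → ) L: FIRST = { ')' }
  L → C ( ): FIRST = { '(', ')', '-' }
Productions for B:
  B → - e -: FIRST = { '-' }
  B → ( -: FIRST = { '(' }

Conflict for C: C → ( d B and C → B
  Overlap: { '(' }
Conflict for C: C → ( d B and C → L
  Overlap: { '(' }
Conflict for C: C → B and C → L
  Overlap: { '(', '-' }
Conflict for L: L → - B and L → C ( )
  Overlap: { '-' }
Conflict for L: L → ) L and L → C ( )
  Overlap: { ')' }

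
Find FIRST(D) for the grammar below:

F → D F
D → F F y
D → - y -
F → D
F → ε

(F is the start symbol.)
{ '-', 'y' }

FIRST sets of the other non-terminals involved (by the same procedure, iterated to a fixed point):
  FIRST(F) = { '-', 'y', ε }

From D → F F y:
  - F is a non-terminal: add FIRST(F) \ {ε} = { '-', 'y' }
    F is nullable, so continue to the next symbol
  - F is a non-terminal: add FIRST(F) \ {ε} = { '-', 'y' }
    F is nullable, so continue to the next symbol
  - y is a terminal: add 'y' and stop
From D → - y -:
  - '-' is a terminal: add '-' and stop

Collecting: FIRST(D) = { '-', 'y' }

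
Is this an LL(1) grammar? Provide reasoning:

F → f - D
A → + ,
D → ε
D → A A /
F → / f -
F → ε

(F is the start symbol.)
Relevant sets:
  FIRST(A) = { '+' }
  FOLLOW(F) = { $ }
  FOLLOW(D) = { $ }

For F:
  PREDICT(F → f '-' D) = { 'f' }
  PREDICT(F → '/' f '-') = { '/' }
  PREDICT(F → ε) = { $ }
For D:
  PREDICT(D → ε) = { $ }
  PREDICT(D → A A '/') = { '+' }
A has a single production, so nothing to check there.

All predict sets are disjoint. The grammar IS LL(1).

Answer: Yes, the grammar is LL(1).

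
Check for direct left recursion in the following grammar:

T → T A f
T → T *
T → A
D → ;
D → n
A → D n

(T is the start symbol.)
T → T A f: LEFT RECURSIVE (starts with T)
T → T *: LEFT RECURSIVE (starts with T)
T → A: starts with A
D → ;: starts with ';'
D → n: starts with n
A → D n: starts with D

The grammar has direct left recursion on: T.

Answer: Yes, T is left-recursive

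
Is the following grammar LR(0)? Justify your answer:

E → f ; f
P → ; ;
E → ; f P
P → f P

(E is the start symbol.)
A grammar is LR(0) if no state in the canonical LR(0) collection has:
  - both a shift item (dot before a terminal) and a complete item (shift-reduce conflict), or
  - two or more complete items (reduce-reduce conflict; the accept item [E' → E .] counts as a complete item here).

Augment with E' → E and build the canonical LR(0) collection (I0 = CLOSURE({[E' → . E]}), then GOTO on every symbol after a dot until no new states appear). It has 12 states:
  I0: { [E → . ; f P], [E → . f ; f], [E' → . E] }  — shift
  I1: { [E → ; . f P] }  — shift
  I2: { [E' → E .] }  — accept
  I3: { [E → f . ; f] }  — shift
  I4: { [E → f ; . f] }  — shift
  I5: { [E → f ; f .] }  — reduce
  I6: { [E → ; f . P], [P → . ; ;], [P → . f P] }  — shift
  I7: { [P → ; . ;] }  — shift
  I8: { [E → ; f P .] }  — reduce
  I9: { [P → . ; ;], [P → . f P], [P → f . P] }  — shift
  I10: { [P → f P .] }  — reduce
  I11: { [P → ; ; .] }  — reduce

Every state is either a pure shift/goto state or contains exactly one complete item and nothing to shift — no conflicts. The grammar is LR(0).

Answer: Yes, the grammar is LR(0)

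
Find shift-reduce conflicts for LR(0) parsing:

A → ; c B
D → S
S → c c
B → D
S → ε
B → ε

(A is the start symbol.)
Yes — I3: [B → .] vs [S → . c c]

A shift-reduce conflict occurs when an LR(0) state has both:
  - a complete (reduce) item [A → α .] (dot at the end), and
  - a shift item [B → β . c γ] (dot before a terminal).

Augment with A' → A and build the canonical LR(0) collection (I0 = CLOSURE({[A' → . A]}), then GOTO on every symbol after a dot until no new states appear). It has 9 states:
  I0: { [A → . ; c B], [A' → . A] }  — shift
  I1: { [A → ; . c B] }  — shift
  I2: { [A' → A .] }  — accept
  I3: { [A → ; c . B], [B → . D], [B → .], [D → . S], [S → . c c], [S → .] }  — shift, 2 reduces
  I4: { [A → ; c B .] }  — reduce
  I5: { [B → D .] }  — reduce
  I6: { [D → S .] }  — reduce
  I7: { [S → c . c] }  — shift
  I8: { [S → c c .] }  — reduce

I3 contains reduce items [B → .], [S → .] and shift item [S → . c c] — shift-reduce conflict.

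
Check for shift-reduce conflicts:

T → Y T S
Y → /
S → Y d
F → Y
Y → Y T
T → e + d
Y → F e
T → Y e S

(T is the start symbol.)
Yes — I4: [F → Y .] vs [T → Y . e S]; I8: [Y → Y T .] vs [Y → . /]; I11: [F → Y .] vs [S → Y . d]

A shift-reduce conflict occurs when an LR(0) state has both:
  - a complete (reduce) item [A → α .] (dot at the end), and
  - a shift item [B → β . c γ] (dot before a terminal).

Augment with T' → T and build the canonical LR(0) collection (I0 = CLOSURE({[T' → . T]}), then GOTO on every symbol after a dot until no new states appear). It has 16 states:
  I0: { [F → . Y], [T → . Y T S], [T → . Y e S], [T → . e + d], [T' → . T], [Y → . /], [Y → . F e], [Y → . Y T] }  — shift
  I1: { [Y → / .] }  — reduce
  I2: { [Y → F . e] }  — shift
  I3: { [T' → T .] }  — accept
  I4: { [F → . Y], [F → Y .], [T → . Y T S], [T → . Y e S], [T → . e + d], [T → Y . T S], [T → Y . e S], [Y → . /], [Y → . F e], [Y → . Y T], [Y → Y . T] }  — shift, reduce
  I5: { [T → e . + d] }  — shift
  I6: { [T → e + . d] }  — shift
  I7: { [T → e + d .] }  — reduce
  I8: { [F → . Y], [S → . Y d], [T → Y T . S], [Y → . /], [Y → . F e], [Y → . Y T], [Y → Y T .] }  — shift, reduce
  I9: { [F → . Y], [S → . Y d], [T → Y e . S], [T → e . + d], [Y → . /], [Y → . F e], [Y → . Y T] }  — shift
  I10: { [T → Y e S .] }  — reduce
  I11: { [F → . Y], [F → Y .], [S → Y . d], [T → . Y T S], [T → . Y e S], [T → . e + d], [Y → . /], [Y → . F e], [Y → . Y T], [Y → Y . T] }  — shift, reduce
  I12: { [Y → Y T .] }  — reduce
  I13: { [S → Y d .] }  — reduce
  I14: { [T → Y T S .] }  — reduce
  I15: { [Y → F e .] }  — reduce

I4 contains reduce item [F → Y .] and shift items [T → Y . e S], [T → . e + d], [Y → . /] — shift-reduce conflict.
I8 contains reduce item [Y → Y T .] and shift item [Y → . /] — shift-reduce conflict.
I11 contains reduce item [F → Y .] and shift items [S → Y . d], [T → . e + d], [Y → . /] — shift-reduce conflict.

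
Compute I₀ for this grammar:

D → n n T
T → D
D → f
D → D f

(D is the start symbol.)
First, augment the grammar with D' → D
I₀ = CLOSURE({ [D' → . D] }):
  [D' → . D] has the dot before D: add [D → . n n T], [D → . f], [D → . D f]
No further items can be added.

I₀ = { [D → . D f], [D → . f], [D → . n n T], [D' → . D] }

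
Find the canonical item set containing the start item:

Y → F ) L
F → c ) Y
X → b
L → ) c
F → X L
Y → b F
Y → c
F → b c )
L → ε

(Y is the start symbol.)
{ [F → . X L], [F → . b c )], [F → . c ) Y], [X → . b], [Y → . F ) L], [Y → . b F], [Y → . c], [Y' → . Y] }

First, augment the grammar with Y' → Y
I₀ = CLOSURE({ [Y' → . Y] }):
  [Y' → . Y] has the dot before Y: add [Y → . F ) L], [Y → . b F], [Y → . c]
  [Y → . F ) L] has the dot before F: add [F → . c ) Y], [F → . X L], [F → . b c )]
  [F → . X L] has the dot before X: add [X → . b]
No further items can be added.

I₀ = { [F → . X L], [F → . b c )], [F → . c ) Y], [X → . b], [Y → . F ) L], [Y → . b F], [Y → . c], [Y' → . Y] }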